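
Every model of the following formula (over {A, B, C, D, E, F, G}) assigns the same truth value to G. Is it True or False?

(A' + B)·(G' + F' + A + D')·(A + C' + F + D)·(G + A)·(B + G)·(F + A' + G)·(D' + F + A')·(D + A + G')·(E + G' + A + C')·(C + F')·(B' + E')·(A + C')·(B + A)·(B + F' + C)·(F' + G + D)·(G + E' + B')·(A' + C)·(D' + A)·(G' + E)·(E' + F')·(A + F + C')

Suppose G = 1.
(E) alone gives E = 1.
(B') alone gives B = 0.
(A') alone gives A = 0.
That conflicts with the unit clause (A).
So every satisfying assignment has G = False.

False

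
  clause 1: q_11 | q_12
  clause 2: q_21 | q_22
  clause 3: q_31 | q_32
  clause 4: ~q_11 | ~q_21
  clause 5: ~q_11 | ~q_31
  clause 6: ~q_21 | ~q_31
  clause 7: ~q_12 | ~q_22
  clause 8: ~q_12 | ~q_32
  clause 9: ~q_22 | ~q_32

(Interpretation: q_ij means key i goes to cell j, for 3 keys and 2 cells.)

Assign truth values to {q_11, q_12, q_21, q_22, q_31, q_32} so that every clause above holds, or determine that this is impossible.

Suppose q_11 = 1.
From the singleton clause (~q_21), q_21 = 0.
From the singleton clause (q_22), q_22 = 1.
From the singleton clause (~q_31), q_31 = 0.
From the singleton clause (q_32), q_32 = 1.
Now (~q_32) is unsatisfied and unit — conflict.
Backtrack on q_11: now try q_11 = 0.
From the singleton clause (q_12), q_12 = 1.
From the singleton clause (~q_22), q_22 = 0.
From the singleton clause (q_21), q_21 = 1.
From the singleton clause (~q_31), q_31 = 0.
From the singleton clause (q_32), q_32 = 1.
Now (~q_32) is unsatisfied and unit — conflict.
Neither q_11 = 1 nor q_11 = 0 works.

UNSATISFIABLE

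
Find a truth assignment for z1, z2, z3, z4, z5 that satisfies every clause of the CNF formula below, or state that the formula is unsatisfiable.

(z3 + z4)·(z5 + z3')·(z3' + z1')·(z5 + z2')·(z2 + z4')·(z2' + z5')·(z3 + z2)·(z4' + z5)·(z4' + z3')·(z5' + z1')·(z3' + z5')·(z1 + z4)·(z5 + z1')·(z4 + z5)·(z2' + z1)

Branch on z3: set z3 = 1.
From the singleton clause (z5), z5 = 1.
Now (z5') is unsatisfied and unit — conflict.
Undo z3 and try z3 = 0.
From the singleton clause (z4), z4 = 1.
From the singleton clause (z2), z2 = 1.
From the singleton clause (z5), z5 = 1.
Now (z5') is unsatisfied and unit — conflict.
Neither z3 = 1 nor z3 = 0 works.

UNSATISFIABLE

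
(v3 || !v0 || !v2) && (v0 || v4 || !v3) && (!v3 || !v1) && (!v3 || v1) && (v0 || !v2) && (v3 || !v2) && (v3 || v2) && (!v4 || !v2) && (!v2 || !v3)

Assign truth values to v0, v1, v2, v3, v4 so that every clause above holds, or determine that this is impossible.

Try v3 = false.
From the singleton clause (!v2), v2 = false.
Now (v2) is unsatisfied and unit — conflict.
Backtrack on v3: now try v3 = true.
From the singleton clause (!v1), v1 = false.
Now (v1) is unsatisfied and unit — conflict.
Neither v3 = true nor v3 = false works.

UNSATISFIABLE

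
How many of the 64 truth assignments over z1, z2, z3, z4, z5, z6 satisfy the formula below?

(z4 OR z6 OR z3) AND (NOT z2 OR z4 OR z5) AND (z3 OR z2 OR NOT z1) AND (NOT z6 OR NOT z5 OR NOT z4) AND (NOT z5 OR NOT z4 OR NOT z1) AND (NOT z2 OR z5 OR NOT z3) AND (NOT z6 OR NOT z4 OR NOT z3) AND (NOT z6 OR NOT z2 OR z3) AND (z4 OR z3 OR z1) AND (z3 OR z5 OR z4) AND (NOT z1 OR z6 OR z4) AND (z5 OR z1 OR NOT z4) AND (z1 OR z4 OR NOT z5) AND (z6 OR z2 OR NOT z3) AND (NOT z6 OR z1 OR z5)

There are 2^6 = 64 truth assignments over (z1, z2, z3, z4, z5, z6).
Split on z4. With z4 = true, the clauses containing z4 are satisfied and NOT z4 drops from the rest; 4 of the 2^5 = 32 assignments to the other variables satisfy what remains.
With z4 = false, by the same count on the reduced clause set, 3 assignments work.
(One model: z1=F, z2=F, z3=F, z4=T, z5=T, z6=F.)
Total: 4 + 3 = 7.

7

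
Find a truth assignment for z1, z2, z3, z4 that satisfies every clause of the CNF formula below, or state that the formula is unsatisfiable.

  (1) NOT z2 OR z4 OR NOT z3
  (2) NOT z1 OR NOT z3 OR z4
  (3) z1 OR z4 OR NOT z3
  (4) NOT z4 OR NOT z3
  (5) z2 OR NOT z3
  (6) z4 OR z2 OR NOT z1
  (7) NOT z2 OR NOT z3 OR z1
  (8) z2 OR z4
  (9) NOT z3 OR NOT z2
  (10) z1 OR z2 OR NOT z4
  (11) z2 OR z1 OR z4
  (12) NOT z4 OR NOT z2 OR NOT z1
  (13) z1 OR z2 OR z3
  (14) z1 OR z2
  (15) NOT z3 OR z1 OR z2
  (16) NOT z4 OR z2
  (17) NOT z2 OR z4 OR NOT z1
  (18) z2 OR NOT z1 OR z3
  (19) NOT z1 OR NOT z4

Branch on z4: set z4 = true.
The clause (NOT z3) is unit, so z3 = false.
The clause (z2) is unit, so z2 = true.
The clause (NOT z1) is unit, so z1 = false.
Every clause now holds.

z1: false, z2: true, z3: false, z4: true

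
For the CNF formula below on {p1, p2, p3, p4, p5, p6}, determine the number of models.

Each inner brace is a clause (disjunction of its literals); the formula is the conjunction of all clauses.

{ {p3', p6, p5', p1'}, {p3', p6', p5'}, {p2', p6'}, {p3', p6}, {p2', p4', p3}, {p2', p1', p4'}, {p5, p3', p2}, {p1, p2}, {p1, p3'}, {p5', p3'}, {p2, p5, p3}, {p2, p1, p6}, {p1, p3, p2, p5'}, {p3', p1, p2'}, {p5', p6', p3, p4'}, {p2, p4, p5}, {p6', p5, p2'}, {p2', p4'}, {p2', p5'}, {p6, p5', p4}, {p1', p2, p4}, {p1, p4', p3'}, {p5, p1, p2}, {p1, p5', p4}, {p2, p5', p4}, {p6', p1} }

3

There are 2^6 = 64 truth assignments over (p1, p2, p3, p4, p5, p6).
Split on p5. With p5 = 1, the clauses containing p5 are satisfied and p5' drops from the rest; 1 of the 2^5 = 32 assignments to the other variables satisfy what remains.
With p5 = 0, by the same count on the reduced clause set, 2 assignments work.
Total: 1 + 2 = 3.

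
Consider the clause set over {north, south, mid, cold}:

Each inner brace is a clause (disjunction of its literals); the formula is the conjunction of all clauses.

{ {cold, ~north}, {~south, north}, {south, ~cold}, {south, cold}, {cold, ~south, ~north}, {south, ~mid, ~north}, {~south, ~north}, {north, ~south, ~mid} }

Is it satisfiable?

Branch on cold: set cold = 1.
Unit clause (south) forces south = 1.
Unit clause (north) forces north = 1.
That conflicts with the unit clause (~north).
Backtrack on cold: now try cold = 0.
Unit clause (~north) forces north = 0.
Unit clause (~south) forces south = 0.
That conflicts with the unit clause (south).
Both values of cold lead to a conflict.
No assignment satisfies every clause.

No, unsatisfiable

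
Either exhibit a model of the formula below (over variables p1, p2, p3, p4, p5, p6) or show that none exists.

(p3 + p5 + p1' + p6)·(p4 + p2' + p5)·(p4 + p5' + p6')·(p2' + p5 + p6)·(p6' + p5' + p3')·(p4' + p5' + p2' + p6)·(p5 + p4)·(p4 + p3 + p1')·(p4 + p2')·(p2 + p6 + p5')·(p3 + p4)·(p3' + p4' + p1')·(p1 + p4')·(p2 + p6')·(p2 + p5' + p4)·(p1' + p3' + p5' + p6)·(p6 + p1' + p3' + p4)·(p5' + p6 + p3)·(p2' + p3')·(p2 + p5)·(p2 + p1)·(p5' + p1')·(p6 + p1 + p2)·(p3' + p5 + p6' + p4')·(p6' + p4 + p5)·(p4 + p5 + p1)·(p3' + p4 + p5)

p1=1; p2=1; p3=0; p4=1; p5=0; p6=1

Suppose p5 = 0.
From the singleton clause (p4), p4 = 1.
From the singleton clause (p1), p1 = 1.
From the singleton clause (p3'), p3 = 0.
From the singleton clause (p6), p6 = 1.
From the singleton clause (p2), p2 = 1.
All clauses are satisfied.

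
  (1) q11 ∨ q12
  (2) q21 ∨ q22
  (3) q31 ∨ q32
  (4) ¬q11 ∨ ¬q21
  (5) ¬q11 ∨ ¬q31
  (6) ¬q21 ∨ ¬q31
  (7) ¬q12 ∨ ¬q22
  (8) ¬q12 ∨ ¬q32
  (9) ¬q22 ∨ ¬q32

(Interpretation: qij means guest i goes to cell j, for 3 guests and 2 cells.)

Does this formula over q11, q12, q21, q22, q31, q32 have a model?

Try q11 = True.
The clause (¬q21) is unit, so q21 = False.
The clause (q22) is unit, so q22 = True.
The clause (¬q31) is unit, so q31 = False.
The clause (q32) is unit, so q32 = True.
That conflicts with the unit clause (¬q32).
So q11 must be the other value — set q11 = False.
The clause (q12) is unit, so q12 = True.
The clause (¬q22) is unit, so q22 = False.
The clause (q21) is unit, so q21 = True.
The clause (¬q31) is unit, so q31 = False.
The clause (q32) is unit, so q32 = True.
That conflicts with the unit clause (¬q32).
Both values of q11 lead to a conflict.
No assignment satisfies every clause.

No, unsatisfiable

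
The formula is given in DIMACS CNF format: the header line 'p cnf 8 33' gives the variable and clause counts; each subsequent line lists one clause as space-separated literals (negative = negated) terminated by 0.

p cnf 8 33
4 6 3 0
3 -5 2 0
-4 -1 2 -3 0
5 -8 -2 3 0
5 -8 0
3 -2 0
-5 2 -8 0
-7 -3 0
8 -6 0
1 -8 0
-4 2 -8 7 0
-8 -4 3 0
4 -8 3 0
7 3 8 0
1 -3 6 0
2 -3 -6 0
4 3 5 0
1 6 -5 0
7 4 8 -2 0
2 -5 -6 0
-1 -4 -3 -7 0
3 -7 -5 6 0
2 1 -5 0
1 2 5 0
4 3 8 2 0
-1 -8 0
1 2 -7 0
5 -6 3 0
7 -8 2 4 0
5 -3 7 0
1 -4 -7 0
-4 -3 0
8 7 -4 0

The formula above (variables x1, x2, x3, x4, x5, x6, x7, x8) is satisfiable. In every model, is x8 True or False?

Suppose x8 = True.
The clause (x5) is unit, so x5 = True.
The clause (x2) is unit, so x2 = True.
The clause (x3) is unit, so x3 = True.
The clause (¬x7) is unit, so x7 = False.
The clause (x1) is unit, so x1 = True.
But (¬x1) is also a unit clause — contradiction.
So every satisfying assignment has x8 = False.

False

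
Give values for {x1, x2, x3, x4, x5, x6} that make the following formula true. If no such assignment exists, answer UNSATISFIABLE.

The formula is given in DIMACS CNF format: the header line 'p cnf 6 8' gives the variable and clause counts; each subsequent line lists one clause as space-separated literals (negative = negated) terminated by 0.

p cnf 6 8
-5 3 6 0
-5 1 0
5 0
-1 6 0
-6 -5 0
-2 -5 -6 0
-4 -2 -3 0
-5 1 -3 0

Unit clause (x5) forces x5 = True.
Unit clause (x1) forces x1 = True.
Unit clause (x6) forces x6 = True.
But (¬x6) is also a unit clause — contradiction.

UNSATISFIABLE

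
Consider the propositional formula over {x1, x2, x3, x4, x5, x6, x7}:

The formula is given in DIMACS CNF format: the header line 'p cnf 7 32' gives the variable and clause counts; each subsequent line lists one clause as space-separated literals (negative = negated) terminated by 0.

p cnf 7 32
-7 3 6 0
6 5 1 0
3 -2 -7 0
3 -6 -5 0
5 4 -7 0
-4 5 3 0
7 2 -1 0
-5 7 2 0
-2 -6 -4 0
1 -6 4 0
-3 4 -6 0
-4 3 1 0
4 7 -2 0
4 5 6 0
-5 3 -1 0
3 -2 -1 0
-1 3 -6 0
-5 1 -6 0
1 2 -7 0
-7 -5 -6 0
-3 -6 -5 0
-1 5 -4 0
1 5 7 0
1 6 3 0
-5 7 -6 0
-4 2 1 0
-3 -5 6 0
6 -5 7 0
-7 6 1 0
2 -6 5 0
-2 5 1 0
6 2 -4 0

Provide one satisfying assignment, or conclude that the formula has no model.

UNSATISFIABLE

Branch on x7: set x7 = False.
Branch on x2: set x2 = True.
The clause (x4) is unit, so x4 = True.
The clause (¬x6) is unit, so x6 = False.
The clause (¬x5) is unit, so x5 = False.
The clause (x1) is unit, so x1 = True.
Now (¬x1) is unsatisfied and unit — conflict.
So x2 must be the other value — set x2 = False.
The clause (¬x1) is unit, so x1 = False.
The clause (¬x5) is unit, so x5 = False.
Now (x5) is unsatisfied and unit — conflict.
Neither x2 = True nor x2 = False works.
So x7 must be the other value — set x7 = True.
Branch on x3: set x3 = True.
Branch on x5: set x5 = True.
The clause (¬x6) is unit, so x6 = False.
Now (x6) is unsatisfied and unit — conflict.
So x5 must be the other value — set x5 = False.
The clause (x4) is unit, so x4 = True.
The clause (¬x1) is unit, so x1 = False.
The clause (x6) is unit, so x6 = True.
The clause (¬x2) is unit, so x2 = False.
Now (x2) is unsatisfied and unit — conflict.
Neither x5 = True nor x5 = False works.
So x3 must be the other value — set x3 = False.
The clause (x6) is unit, so x6 = True.
The clause (¬x2) is unit, so x2 = False.
The clause (¬x5) is unit, so x5 = False.
Now (x5) is unsatisfied and unit — conflict.
Neither x3 = True nor x3 = False works.
Neither x7 = True nor x7 = False works.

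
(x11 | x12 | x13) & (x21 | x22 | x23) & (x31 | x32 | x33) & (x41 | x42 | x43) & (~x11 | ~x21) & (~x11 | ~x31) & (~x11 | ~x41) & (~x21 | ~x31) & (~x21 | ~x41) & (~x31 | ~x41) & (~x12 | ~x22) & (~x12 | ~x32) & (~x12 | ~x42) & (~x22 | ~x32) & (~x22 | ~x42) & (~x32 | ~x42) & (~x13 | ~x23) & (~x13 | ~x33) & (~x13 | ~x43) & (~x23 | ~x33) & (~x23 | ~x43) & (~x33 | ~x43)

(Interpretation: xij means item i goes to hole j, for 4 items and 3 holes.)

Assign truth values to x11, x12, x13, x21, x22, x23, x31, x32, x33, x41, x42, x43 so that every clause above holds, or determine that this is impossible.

Suppose x11 = 0.
Suppose x12 = 1.
Unit clause (~x22) forces x22 = 0.
Unit clause (~x32) forces x32 = 0.
Unit clause (~x42) forces x42 = 0.
Suppose x21 = 1.
Unit clause (~x31) forces x31 = 0.
Unit clause (x33) forces x33 = 1.
Unit clause (~x41) forces x41 = 0.
Unit clause (x43) forces x43 = 1.
Now (~x43) is unsatisfied and unit — conflict.
So x21 must be the other value — set x21 = 0.
Unit clause (x23) forces x23 = 1.
Unit clause (~x13) forces x13 = 0.
Unit clause (~x33) forces x33 = 0.
Unit clause (x31) forces x31 = 1.
Unit clause (~x41) forces x41 = 0.
Unit clause (x43) forces x43 = 1.
Now (~x43) is unsatisfied and unit — conflict.
Either choice for x21 ends in contradiction.
So x12 must be the other value — set x12 = 0.
Unit clause (x13) forces x13 = 1.
Unit clause (~x23) forces x23 = 0.
Unit clause (~x33) forces x33 = 0.
Unit clause (~x43) forces x43 = 0.
Suppose x21 = 1.
Unit clause (~x31) forces x31 = 0.
Unit clause (x32) forces x32 = 1.
Unit clause (~x41) forces x41 = 0.
Unit clause (x42) forces x42 = 1.
Now (~x42) is unsatisfied and unit — conflict.
So x21 must be the other value — set x21 = 0.
Unit clause (x22) forces x22 = 1.
Unit clause (~x32) forces x32 = 0.
Unit clause (x31) forces x31 = 1.
Unit clause (~x41) forces x41 = 0.
Unit clause (x42) forces x42 = 1.
Now (~x42) is unsatisfied and unit — conflict.
Either choice for x21 ends in contradiction.
Either choice for x12 ends in contradiction.
So x11 must be the other value — set x11 = 1.
Unit clause (~x21) forces x21 = 0.
Unit clause (~x31) forces x31 = 0.
Unit clause (~x41) forces x41 = 0.
Suppose x22 = 1.
Unit clause (~x12) forces x12 = 0.
Unit clause (~x32) forces x32 = 0.
Unit clause (x33) forces x33 = 1.
Unit clause (~x42) forces x42 = 0.
Unit clause (x43) forces x43 = 1.
Now (~x43) is unsatisfied and unit — conflict.
So x22 must be the other value — set x22 = 0.
Unit clause (x23) forces x23 = 1.
Unit clause (~x13) forces x13 = 0.
Unit clause (~x33) forces x33 = 0.
Unit clause (x32) forces x32 = 1.
Unit clause (~x12) forces x12 = 0.
Unit clause (~x42) forces x42 = 0.
Unit clause (x43) forces x43 = 1.
Now (~x43) is unsatisfied and unit — conflict.
Either choice for x22 ends in contradiction.
Either choice for x11 ends in contradiction.

UNSATISFIABLE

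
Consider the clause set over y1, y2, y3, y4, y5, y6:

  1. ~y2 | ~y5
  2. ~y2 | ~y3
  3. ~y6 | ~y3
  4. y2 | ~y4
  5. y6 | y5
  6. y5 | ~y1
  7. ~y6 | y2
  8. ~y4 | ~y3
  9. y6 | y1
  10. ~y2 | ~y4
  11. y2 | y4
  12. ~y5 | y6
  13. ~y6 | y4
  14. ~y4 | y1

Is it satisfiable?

Branch on y2: set y2 = 0.
The clause (~y4) is unit, so y4 = 0.
Now (y4) is unsatisfied and unit — conflict.
That branch fails; take y2 = 1 instead.
The clause (~y5) is unit, so y5 = 0.
The clause (~y3) is unit, so y3 = 0.
The clause (y6) is unit, so y6 = 1.
The clause (~y1) is unit, so y1 = 0.
The clause (~y4) is unit, so y4 = 0.
Now (y4) is unsatisfied and unit — conflict.
Either choice for y2 ends in contradiction.
No assignment satisfies every clause.

No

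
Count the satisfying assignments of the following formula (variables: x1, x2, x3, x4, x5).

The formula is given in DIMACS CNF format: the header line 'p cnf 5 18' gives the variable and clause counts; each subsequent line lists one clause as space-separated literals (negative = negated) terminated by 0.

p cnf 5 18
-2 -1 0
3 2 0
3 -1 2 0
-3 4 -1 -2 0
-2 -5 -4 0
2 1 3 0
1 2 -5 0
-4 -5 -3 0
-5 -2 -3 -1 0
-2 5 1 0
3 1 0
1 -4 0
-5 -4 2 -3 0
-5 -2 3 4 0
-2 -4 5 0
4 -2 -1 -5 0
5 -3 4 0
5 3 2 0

There are 2^5 = 32 truth assignments over (x1, x2, x3, x4, x5).
Split on x5. With x5 = True, the clauses containing x5 are satisfied and ¬x5 drops from the rest; 2 of the 2^4 = 16 assignments to the other variables satisfy what remains.
With x5 = False, by the same count on the reduced clause set, 1 assignment works.
(One model: x1=F, x2=T, x3=T, x4=F, x5=T.)
Total: 2 + 1 = 3.

3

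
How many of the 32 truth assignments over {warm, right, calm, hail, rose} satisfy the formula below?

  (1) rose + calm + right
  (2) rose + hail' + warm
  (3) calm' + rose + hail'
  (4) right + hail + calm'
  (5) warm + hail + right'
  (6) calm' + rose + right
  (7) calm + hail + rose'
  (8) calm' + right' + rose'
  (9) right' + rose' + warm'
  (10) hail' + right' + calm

6

There are 2^5 = 32 truth assignments over (warm, right, calm, hail, rose).
Split on warm. With warm = 1, the clauses containing warm are satisfied and warm' drops from the rest; 4 of the 2^4 = 16 assignments to the other variables satisfy what remains.
With warm = 0, by the same count on the reduced clause set, 2 assignments work.
(One model: warm=F, right=F, calm=F, hail=T, rose=T.)
Total: 4 + 2 = 6.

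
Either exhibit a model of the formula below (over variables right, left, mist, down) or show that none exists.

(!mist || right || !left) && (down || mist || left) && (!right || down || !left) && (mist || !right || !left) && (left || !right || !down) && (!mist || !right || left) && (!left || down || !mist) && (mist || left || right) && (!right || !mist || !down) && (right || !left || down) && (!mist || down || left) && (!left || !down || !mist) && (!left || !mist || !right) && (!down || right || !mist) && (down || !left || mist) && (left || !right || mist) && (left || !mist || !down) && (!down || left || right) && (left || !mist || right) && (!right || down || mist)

Branch on mist: set mist = false.
Branch on down: set down = true.
Branch on right: set right = false.
The clause (left) is unit, so left = true.
All clauses are satisfied.

right ↦ false,  left ↦ true,  mist ↦ false,  down ↦ true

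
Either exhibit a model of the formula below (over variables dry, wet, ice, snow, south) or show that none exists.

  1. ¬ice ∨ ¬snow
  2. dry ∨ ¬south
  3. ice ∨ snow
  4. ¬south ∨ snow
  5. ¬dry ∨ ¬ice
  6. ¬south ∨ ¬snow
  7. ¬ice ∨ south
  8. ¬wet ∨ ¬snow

dry=True,  wet=False,  ice=False,  snow=True,  south=False

Case ice = False:
(snow) alone gives snow = True.
(¬south) alone gives south = False.
(¬wet) alone gives wet = False.
Every clause is now satisfied; dry is unconstrained.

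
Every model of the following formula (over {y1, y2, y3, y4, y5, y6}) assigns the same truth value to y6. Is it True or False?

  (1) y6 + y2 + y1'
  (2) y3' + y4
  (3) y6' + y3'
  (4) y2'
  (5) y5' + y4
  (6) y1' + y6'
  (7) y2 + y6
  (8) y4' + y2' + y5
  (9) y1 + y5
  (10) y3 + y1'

True

Suppose y6 = 0.
Unit clause (y2') forces y2 = 0.
That conflicts with the unit clause (y2).
So every satisfying assignment has y6 = True.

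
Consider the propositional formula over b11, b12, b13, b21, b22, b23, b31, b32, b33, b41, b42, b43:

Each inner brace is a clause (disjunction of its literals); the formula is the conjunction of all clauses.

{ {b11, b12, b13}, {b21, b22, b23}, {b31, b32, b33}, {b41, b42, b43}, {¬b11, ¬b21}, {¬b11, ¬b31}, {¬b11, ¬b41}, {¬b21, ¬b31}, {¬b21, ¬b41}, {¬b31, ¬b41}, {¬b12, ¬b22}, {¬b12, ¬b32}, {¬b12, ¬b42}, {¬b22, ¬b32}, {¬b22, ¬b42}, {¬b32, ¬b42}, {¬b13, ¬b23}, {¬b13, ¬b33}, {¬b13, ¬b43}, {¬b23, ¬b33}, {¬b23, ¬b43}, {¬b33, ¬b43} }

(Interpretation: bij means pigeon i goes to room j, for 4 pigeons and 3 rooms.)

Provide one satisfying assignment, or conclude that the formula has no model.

Try b11 = False.
Try b12 = True.
The clause (¬b22) is unit, so b22 = False.
The clause (¬b32) is unit, so b32 = False.
The clause (¬b42) is unit, so b42 = False.
Try b21 = True.
The clause (¬b31) is unit, so b31 = False.
The clause (b33) is unit, so b33 = True.
The clause (¬b41) is unit, so b41 = False.
The clause (b43) is unit, so b43 = True.
But (¬b43) is also a unit clause — contradiction.
Backtrack on b21: now try b21 = False.
The clause (b23) is unit, so b23 = True.
The clause (¬b13) is unit, so b13 = False.
The clause (¬b33) is unit, so b33 = False.
The clause (b31) is unit, so b31 = True.
The clause (¬b41) is unit, so b41 = False.
The clause (b43) is unit, so b43 = True.
But (¬b43) is also a unit clause — contradiction.
Either choice for b21 ends in contradiction.
Backtrack on b12: now try b12 = False.
The clause (b13) is unit, so b13 = True.
The clause (¬b23) is unit, so b23 = False.
The clause (¬b33) is unit, so b33 = False.
The clause (¬b43) is unit, so b43 = False.
Try b21 = True.
The clause (¬b31) is unit, so b31 = False.
The clause (b32) is unit, so b32 = True.
The clause (¬b41) is unit, so b41 = False.
The clause (b42) is unit, so b42 = True.
But (¬b42) is also a unit clause — contradiction.
Backtrack on b21: now try b21 = False.
The clause (b22) is unit, so b22 = True.
The clause (¬b32) is unit, so b32 = False.
The clause (b31) is unit, so b31 = True.
The clause (¬b41) is unit, so b41 = False.
The clause (b42) is unit, so b42 = True.
But (¬b42) is also a unit clause — contradiction.
Either choice for b21 ends in contradiction.
Either choice for b12 ends in contradiction.
Backtrack on b11: now try b11 = True.
The clause (¬b21) is unit, so b21 = False.
The clause (¬b31) is unit, so b31 = False.
The clause (¬b41) is unit, so b41 = False.
Try b22 = True.
The clause (¬b12) is unit, so b12 = False.
The clause (¬b32) is unit, so b32 = False.
The clause (b33) is unit, so b33 = True.
The clause (¬b42) is unit, so b42 = False.
The clause (b43) is unit, so b43 = True.
But (¬b43) is also a unit clause — contradiction.
Backtrack on b22: now try b22 = False.
The clause (b23) is unit, so b23 = True.
The clause (¬b13) is unit, so b13 = False.
The clause (¬b33) is unit, so b33 = False.
The clause (b32) is unit, so b32 = True.
The clause (¬b12) is unit, so b12 = False.
The clause (¬b42) is unit, so b42 = False.
The clause (b43) is unit, so b43 = True.
But (¬b43) is also a unit clause — contradiction.
Either choice for b22 ends in contradiction.
Either choice for b11 ends in contradiction.

UNSATISFIABLE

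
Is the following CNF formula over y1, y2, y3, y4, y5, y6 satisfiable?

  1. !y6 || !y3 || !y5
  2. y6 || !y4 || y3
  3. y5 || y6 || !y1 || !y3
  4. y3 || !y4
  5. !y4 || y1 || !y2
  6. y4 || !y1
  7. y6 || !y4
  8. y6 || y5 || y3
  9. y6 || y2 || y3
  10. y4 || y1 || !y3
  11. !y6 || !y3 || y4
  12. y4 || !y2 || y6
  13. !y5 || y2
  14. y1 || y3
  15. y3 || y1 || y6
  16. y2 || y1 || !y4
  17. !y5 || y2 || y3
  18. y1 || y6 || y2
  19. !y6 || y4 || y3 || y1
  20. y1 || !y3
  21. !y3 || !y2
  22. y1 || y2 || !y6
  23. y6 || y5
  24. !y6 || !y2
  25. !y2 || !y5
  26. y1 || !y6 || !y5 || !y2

Case y3 = true:
(y1) alone gives y1 = true.
(y4) alone gives y4 = true.
(y6) alone gives y6 = true.
(!y5) alone gives y5 = false.
(!y2) alone gives y2 = false.
This assignment satisfies each clause.
A satisfying assignment: y1: true,  y2: false,  y3: true,  y4: true,  y5: false,  y6: true.

Yes, satisfiable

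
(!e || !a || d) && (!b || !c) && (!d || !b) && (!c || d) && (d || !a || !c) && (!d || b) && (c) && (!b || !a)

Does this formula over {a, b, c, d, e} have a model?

Unit clause (c) forces c = true.
Unit clause (!b) forces b = false.
Unit clause (d) forces d = true.
That conflicts with the unit clause (!d).
No assignment satisfies every clause.

No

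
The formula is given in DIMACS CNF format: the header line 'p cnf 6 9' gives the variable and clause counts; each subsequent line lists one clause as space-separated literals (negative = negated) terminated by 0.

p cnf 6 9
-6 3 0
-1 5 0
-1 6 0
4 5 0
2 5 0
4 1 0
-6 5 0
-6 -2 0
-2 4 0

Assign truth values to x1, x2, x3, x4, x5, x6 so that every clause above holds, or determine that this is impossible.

Branch on x6: set x6 = True.
Unit clause (x3) forces x3 = True.
Unit clause (x5) forces x5 = True.
Unit clause (¬x2) forces x2 = False.
Branch on x4: set x4 = False.
Unit clause (x1) forces x1 = True.
Every clause now holds.

x1: True,  x2: False,  x3: True,  x4: False,  x5: True,  x6: True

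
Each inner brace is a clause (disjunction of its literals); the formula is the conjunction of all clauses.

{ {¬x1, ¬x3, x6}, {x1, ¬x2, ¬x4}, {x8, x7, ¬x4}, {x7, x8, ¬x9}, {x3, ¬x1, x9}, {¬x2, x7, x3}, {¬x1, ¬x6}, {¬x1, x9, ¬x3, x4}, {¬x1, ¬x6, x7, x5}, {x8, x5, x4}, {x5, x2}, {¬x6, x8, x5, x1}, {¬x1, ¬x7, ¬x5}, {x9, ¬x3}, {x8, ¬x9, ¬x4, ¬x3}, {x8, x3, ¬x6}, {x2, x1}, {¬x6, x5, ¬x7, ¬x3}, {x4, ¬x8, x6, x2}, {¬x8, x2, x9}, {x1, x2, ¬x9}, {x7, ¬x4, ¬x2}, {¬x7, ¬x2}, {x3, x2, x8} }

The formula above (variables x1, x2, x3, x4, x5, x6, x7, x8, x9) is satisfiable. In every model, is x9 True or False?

Suppose x9 = False.
(¬x3) alone gives x3 = False.
(¬x1) alone gives x1 = False.
(x2) alone gives x2 = True.
(¬x4) alone gives x4 = False.
(x7) alone gives x7 = True.
But (¬x7) is also a unit clause — contradiction.
So every satisfying assignment has x9 = True.

True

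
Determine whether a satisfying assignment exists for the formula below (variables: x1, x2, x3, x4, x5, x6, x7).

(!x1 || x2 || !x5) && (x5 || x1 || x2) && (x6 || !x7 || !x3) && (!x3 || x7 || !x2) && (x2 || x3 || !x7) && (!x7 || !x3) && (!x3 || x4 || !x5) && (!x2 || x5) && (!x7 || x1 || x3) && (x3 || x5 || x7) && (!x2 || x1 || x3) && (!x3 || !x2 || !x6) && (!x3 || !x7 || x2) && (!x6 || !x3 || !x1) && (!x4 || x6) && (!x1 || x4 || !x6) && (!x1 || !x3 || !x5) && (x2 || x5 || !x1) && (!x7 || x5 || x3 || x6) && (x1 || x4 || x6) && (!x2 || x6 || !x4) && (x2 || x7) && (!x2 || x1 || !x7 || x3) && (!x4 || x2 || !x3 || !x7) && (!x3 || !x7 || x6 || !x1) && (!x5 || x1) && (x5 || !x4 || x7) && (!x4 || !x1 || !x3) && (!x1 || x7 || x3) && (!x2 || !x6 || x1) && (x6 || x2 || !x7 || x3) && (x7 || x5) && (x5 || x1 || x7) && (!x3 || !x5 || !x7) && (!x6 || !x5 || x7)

Try x7 = true.
(!x3) alone gives x3 = false.
(x2) alone gives x2 = true.
(x5) alone gives x5 = true.
(x1) alone gives x1 = true.
Try x4 = false.
(!x6) alone gives x6 = false.
All clauses are satisfied.
A satisfying assignment: x1: true,  x2: true,  x3: false,  x4: false,  x5: true,  x6: false,  x7: true.

Yes, satisfiable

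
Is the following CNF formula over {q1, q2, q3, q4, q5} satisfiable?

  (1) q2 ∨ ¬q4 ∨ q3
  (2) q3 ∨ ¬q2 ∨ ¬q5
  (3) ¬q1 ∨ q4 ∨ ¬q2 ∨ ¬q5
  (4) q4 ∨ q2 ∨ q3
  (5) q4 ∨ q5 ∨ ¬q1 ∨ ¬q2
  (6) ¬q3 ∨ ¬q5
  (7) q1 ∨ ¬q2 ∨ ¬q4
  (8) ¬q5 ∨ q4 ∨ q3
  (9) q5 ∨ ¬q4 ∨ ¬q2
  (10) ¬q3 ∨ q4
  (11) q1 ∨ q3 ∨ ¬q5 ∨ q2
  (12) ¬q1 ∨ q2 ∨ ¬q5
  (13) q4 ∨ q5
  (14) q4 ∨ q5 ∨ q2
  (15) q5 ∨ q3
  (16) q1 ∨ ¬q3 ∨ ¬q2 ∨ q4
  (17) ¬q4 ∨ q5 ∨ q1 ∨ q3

Branch on q3: set q3 = True.
(¬q5) alone gives q5 = False.
(q4) alone gives q4 = True.
(¬q2) alone gives q2 = False.
All clauses hold; q1 can take either value.
A satisfying assignment: q1 ↦ True; q2 ↦ False; q3 ↦ True; q4 ↦ True; q5 ↦ False.

Satisfiable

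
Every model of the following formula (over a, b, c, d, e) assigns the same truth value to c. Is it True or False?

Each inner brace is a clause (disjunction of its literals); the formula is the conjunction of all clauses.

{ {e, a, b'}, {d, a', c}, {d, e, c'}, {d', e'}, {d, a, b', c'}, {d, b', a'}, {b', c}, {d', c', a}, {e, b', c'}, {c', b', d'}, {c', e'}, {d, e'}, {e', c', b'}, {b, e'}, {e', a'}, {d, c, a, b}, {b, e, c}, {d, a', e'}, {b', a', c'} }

True

Suppose c = 0.
The clause (b') is unit, so b = 0.
The clause (e') is unit, so e = 0.
Now (e) is unsatisfied and unit — conflict.
So every satisfying assignment has c = True.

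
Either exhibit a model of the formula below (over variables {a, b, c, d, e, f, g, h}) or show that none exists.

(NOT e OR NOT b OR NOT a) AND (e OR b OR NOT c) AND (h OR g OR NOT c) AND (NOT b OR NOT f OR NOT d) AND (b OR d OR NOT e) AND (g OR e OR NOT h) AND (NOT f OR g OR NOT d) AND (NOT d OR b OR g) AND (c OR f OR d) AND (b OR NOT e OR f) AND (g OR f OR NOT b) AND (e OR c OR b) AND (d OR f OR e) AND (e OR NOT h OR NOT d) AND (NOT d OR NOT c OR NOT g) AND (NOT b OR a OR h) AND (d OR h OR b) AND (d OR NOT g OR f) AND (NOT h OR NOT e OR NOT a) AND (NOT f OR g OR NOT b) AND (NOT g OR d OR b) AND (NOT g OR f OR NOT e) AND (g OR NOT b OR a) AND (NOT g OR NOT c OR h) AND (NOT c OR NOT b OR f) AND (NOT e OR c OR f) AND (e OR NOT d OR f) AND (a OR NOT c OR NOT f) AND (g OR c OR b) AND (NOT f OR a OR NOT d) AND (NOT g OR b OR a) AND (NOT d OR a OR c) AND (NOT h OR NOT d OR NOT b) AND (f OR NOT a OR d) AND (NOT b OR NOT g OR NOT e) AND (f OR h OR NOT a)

Try e = false.
Try b = true.
Try f = true.
(NOT d) alone gives d = false.
(g) alone gives g = true.
Try a = true.
Try c = false.
No clause remains; h is free.

a ↦ true,  b ↦ true,  c ↦ false,  d ↦ false,  e ↦ false,  f ↦ true,  g ↦ true,  h ↦ true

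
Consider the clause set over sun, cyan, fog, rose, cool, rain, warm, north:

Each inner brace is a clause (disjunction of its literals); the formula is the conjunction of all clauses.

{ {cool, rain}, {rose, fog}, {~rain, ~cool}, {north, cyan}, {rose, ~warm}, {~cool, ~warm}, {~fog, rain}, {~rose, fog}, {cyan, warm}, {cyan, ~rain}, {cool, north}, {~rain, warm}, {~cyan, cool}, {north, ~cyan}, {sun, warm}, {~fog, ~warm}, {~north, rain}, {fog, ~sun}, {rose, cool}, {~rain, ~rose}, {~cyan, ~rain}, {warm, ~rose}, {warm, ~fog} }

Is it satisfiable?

Case cool = 1:
From the singleton clause (~rain), rain = 0.
From the singleton clause (~warm), warm = 0.
From the singleton clause (~fog), fog = 0.
From the singleton clause (rose), rose = 1.
But (~rose) is also a unit clause — contradiction.
So cool must be the other value — set cool = 0.
From the singleton clause (rain), rain = 1.
From the singleton clause (cyan), cyan = 1.
But (~cyan) is also a unit clause — contradiction.
Neither cool = 1 nor cool = 0 works.
No assignment satisfies every clause.

Unsatisfiable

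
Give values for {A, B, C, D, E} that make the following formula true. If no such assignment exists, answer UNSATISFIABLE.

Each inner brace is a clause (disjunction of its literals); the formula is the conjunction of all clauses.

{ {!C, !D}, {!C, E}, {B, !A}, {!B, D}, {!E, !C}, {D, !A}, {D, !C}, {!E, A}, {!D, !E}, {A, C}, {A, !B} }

Case C = false:
Unit clause (A) forces A = true.
Unit clause (B) forces B = true.
Unit clause (D) forces D = true.
Unit clause (!E) forces E = false.
Every clause now holds.

A=true, B=true, C=false, D=true, E=false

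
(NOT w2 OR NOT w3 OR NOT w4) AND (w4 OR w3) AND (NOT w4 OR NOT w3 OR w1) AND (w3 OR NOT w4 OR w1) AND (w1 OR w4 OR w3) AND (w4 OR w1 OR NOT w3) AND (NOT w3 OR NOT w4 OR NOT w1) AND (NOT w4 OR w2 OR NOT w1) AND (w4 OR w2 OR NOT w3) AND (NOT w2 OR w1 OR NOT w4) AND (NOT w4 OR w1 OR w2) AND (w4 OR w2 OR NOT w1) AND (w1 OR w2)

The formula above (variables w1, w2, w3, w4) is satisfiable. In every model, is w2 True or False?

True

Suppose w2 = false.
(w1) alone gives w1 = true.
(NOT w4) alone gives w4 = false.
But (w4) is also a unit clause — contradiction.
So every satisfying assignment has w2 = True.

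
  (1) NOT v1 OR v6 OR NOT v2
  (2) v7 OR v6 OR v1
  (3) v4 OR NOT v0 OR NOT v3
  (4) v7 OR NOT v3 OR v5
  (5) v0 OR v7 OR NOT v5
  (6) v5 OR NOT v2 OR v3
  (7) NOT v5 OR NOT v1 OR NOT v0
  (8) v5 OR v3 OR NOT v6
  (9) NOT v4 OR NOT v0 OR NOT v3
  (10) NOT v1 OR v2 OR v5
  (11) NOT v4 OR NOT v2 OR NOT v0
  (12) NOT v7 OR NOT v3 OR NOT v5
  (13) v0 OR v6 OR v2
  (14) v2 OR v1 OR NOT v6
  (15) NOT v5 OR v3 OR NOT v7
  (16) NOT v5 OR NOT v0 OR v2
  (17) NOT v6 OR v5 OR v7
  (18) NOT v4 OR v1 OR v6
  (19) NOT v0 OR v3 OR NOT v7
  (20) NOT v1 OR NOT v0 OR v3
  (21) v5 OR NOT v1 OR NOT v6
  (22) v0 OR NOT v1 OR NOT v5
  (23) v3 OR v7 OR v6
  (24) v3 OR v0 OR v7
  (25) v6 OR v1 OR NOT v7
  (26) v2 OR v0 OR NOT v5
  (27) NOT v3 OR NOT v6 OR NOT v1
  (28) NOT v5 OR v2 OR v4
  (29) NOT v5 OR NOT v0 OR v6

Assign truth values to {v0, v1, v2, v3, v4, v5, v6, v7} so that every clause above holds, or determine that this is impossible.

Try v1 = false.
Try v7 = true.
The clause (v6) is unit, so v6 = true.
The clause (v2) is unit, so v2 = true.
Try v5 = false.
The clause (v3) is unit, so v3 = true.
Try v4 = true.
The clause (NOT v0) is unit, so v0 = false.
All clauses are satisfied.

v0 ↦ false, v1 ↦ false, v2 ↦ true, v3 ↦ true, v4 ↦ true, v5 ↦ false, v6 ↦ true, v7 ↦ true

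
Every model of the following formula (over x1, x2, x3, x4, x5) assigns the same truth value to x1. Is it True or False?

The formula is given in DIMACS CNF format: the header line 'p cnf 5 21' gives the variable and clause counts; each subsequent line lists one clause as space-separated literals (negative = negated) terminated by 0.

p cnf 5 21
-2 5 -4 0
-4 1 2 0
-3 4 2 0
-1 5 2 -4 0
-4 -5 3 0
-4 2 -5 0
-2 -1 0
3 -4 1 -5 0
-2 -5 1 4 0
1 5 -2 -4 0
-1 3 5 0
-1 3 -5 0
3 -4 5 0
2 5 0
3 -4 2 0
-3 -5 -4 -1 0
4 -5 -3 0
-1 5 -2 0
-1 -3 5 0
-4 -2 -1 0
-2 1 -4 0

Suppose x1 = True.
(¬x2) alone gives x2 = False.
(x5) alone gives x5 = True.
(¬x4) alone gives x4 = False.
(¬x3) alone gives x3 = False.
But (x3) is also a unit clause — contradiction.
So every satisfying assignment has x1 = False.

False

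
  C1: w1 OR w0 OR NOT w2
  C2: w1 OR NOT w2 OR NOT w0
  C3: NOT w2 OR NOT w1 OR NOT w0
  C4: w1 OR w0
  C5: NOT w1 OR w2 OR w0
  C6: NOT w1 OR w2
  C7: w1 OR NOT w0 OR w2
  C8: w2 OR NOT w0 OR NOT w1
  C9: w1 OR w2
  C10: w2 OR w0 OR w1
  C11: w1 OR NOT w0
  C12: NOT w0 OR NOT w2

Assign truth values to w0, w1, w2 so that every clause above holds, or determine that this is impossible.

Branch on w1: set w1 = true.
From the singleton clause (w2), w2 = true.
From the singleton clause (NOT w0), w0 = false.
This assignment satisfies each clause.

w0=false; w1=true; w2=true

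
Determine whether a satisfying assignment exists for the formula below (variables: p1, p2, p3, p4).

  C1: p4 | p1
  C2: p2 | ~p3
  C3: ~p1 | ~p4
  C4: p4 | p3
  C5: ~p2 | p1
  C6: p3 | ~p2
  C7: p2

Satisfiable

The clause (p2) is unit, so p2 = 1.
The clause (p1) is unit, so p1 = 1.
The clause (~p4) is unit, so p4 = 0.
The clause (p3) is unit, so p3 = 1.
This assignment satisfies each clause.
A satisfying assignment: p1 ↦ 1,  p2 ↦ 1,  p3 ↦ 1,  p4 ↦ 0.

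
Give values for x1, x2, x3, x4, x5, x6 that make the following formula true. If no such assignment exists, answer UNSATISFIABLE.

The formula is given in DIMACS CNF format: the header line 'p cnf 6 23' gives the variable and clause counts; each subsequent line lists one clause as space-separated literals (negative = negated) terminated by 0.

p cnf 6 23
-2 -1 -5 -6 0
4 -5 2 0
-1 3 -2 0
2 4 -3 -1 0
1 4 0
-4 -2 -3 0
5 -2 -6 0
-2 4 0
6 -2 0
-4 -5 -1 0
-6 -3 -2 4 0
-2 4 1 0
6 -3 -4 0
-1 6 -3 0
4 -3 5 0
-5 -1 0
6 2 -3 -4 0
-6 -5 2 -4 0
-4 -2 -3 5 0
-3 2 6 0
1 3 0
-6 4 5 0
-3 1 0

Try x1 = True.
The clause (¬x5) is unit, so x5 = False.
Try x3 = False.
The clause (¬x2) is unit, so x2 = False.
Try x6 = False.
All clauses hold; x4 can take either value.

x1 ↦ True, x2 ↦ False, x3 ↦ False, x4 ↦ False, x5 ↦ False, x6 ↦ False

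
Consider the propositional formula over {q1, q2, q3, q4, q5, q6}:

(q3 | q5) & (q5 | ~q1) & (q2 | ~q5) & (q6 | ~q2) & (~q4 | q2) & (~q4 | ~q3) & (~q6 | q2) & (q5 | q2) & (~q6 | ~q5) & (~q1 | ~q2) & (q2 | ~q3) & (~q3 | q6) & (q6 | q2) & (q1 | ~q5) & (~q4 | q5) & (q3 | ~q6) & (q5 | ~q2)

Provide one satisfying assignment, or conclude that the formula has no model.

Suppose q3 = 1.
Unit clause (~q4) forces q4 = 0.
Unit clause (q2) forces q2 = 1.
Unit clause (q6) forces q6 = 1.
Unit clause (~q5) forces q5 = 0.
But (q5) is also a unit clause — contradiction.
Backtrack on q3: now try q3 = 0.
Unit clause (q5) forces q5 = 1.
Unit clause (q2) forces q2 = 1.
Unit clause (q6) forces q6 = 1.
But (~q6) is also a unit clause — contradiction.
Both values of q3 lead to a conflict.

UNSATISFIABLE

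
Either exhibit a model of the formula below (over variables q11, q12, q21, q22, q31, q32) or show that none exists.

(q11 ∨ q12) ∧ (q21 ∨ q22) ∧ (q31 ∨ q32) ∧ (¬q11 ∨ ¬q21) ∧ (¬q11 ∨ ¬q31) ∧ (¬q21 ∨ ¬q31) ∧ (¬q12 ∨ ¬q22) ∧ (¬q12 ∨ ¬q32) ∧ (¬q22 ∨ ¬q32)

Try q11 = True.
Unit clause (¬q21) forces q21 = False.
Unit clause (q22) forces q22 = True.
Unit clause (¬q31) forces q31 = False.
Unit clause (q32) forces q32 = True.
But (¬q32) is also a unit clause — contradiction.
So q11 must be the other value — set q11 = False.
Unit clause (q12) forces q12 = True.
Unit clause (¬q22) forces q22 = False.
Unit clause (q21) forces q21 = True.
Unit clause (¬q31) forces q31 = False.
Unit clause (q32) forces q32 = True.
But (¬q32) is also a unit clause — contradiction.
Both values of q11 lead to a conflict.

UNSATISFIABLE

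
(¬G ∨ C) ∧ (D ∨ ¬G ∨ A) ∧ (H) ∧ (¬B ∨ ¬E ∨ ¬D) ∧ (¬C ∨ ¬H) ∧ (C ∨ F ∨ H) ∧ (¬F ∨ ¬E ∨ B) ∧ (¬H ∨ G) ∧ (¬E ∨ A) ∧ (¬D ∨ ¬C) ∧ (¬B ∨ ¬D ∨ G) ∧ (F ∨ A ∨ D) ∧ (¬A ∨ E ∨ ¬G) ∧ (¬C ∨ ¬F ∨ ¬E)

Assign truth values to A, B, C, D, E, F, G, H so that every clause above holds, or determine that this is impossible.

The clause (H) is unit, so H = True.
The clause (¬C) is unit, so C = False.
The clause (¬G) is unit, so G = False.
But (G) is also a unit clause — contradiction.

UNSATISFIABLE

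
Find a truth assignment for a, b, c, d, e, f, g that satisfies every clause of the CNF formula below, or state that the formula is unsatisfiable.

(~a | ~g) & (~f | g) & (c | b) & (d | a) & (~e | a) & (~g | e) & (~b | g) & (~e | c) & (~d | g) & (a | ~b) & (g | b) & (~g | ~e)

Suppose a = 0.
(d) alone gives d = 1.
(~e) alone gives e = 0.
(~g) alone gives g = 0.
That conflicts with the unit clause (g).
Undo a and try a = 1.
(~g) alone gives g = 0.
(~f) alone gives f = 0.
(~b) alone gives b = 0.
That conflicts with the unit clause (b).
Both values of a lead to a conflict.

UNSATISFIABLE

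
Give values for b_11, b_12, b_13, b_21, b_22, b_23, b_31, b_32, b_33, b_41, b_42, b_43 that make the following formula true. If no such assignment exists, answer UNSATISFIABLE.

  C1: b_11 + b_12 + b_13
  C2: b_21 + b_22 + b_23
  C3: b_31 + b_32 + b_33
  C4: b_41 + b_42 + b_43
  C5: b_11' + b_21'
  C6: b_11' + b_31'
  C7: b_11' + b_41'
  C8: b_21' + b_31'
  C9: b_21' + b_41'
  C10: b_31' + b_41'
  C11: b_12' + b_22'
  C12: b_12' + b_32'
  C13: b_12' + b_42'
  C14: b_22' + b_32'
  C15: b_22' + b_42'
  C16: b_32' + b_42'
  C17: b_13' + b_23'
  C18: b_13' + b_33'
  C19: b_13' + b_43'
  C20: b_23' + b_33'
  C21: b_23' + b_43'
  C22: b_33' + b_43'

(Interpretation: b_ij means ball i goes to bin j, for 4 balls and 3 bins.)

Suppose b_11 = 0.
Suppose b_12 = 1.
From the singleton clause (b_22'), b_22 = 0.
From the singleton clause (b_32'), b_32 = 0.
From the singleton clause (b_42'), b_42 = 0.
Suppose b_21 = 1.
From the singleton clause (b_31'), b_31 = 0.
From the singleton clause (b_33), b_33 = 1.
From the singleton clause (b_41'), b_41 = 0.
From the singleton clause (b_43), b_43 = 1.
That conflicts with the unit clause (b_43').
That branch fails; take b_21 = 0 instead.
From the singleton clause (b_23), b_23 = 1.
From the singleton clause (b_13'), b_13 = 0.
From the singleton clause (b_33'), b_33 = 0.
From the singleton clause (b_31), b_31 = 1.
From the singleton clause (b_41'), b_41 = 0.
From the singleton clause (b_43), b_43 = 1.
That conflicts with the unit clause (b_43').
Either choice for b_21 ends in contradiction.
That branch fails; take b_12 = 0 instead.
From the singleton clause (b_13), b_13 = 1.
From the singleton clause (b_23'), b_23 = 0.
From the singleton clause (b_33'), b_33 = 0.
From the singleton clause (b_43'), b_43 = 0.
Suppose b_21 = 1.
From the singleton clause (b_31'), b_31 = 0.
From the singleton clause (b_32), b_32 = 1.
From the singleton clause (b_41'), b_41 = 0.
From the singleton clause (b_42), b_42 = 1.
That conflicts with the unit clause (b_42').
That branch fails; take b_21 = 0 instead.
From the singleton clause (b_22), b_22 = 1.
From the singleton clause (b_32'), b_32 = 0.
From the singleton clause (b_31), b_31 = 1.
From the singleton clause (b_41'), b_41 = 0.
From the singleton clause (b_42), b_42 = 1.
That conflicts with the unit clause (b_42').
Either choice for b_21 ends in contradiction.
Either choice for b_12 ends in contradiction.
That branch fails; take b_11 = 1 instead.
From the singleton clause (b_21'), b_21 = 0.
From the singleton clause (b_31'), b_31 = 0.
From the singleton clause (b_41'), b_41 = 0.
Suppose b_22 = 1.
From the singleton clause (b_12'), b_12 = 0.
From the singleton clause (b_32'), b_32 = 0.
From the singleton clause (b_33), b_33 = 1.
From the singleton clause (b_42'), b_42 = 0.
From the singleton clause (b_43), b_43 = 1.
That conflicts with the unit clause (b_43').
That branch fails; take b_22 = 0 instead.
From the singleton clause (b_23), b_23 = 1.
From the singleton clause (b_13'), b_13 = 0.
From the singleton clause (b_33'), b_33 = 0.
From the singleton clause (b_32), b_32 = 1.
From the singleton clause (b_12'), b_12 = 0.
From the singleton clause (b_42'), b_42 = 0.
From the singleton clause (b_43), b_43 = 1.
That conflicts with the unit clause (b_43').
Either choice for b_22 ends in contradiction.
Either choice for b_11 ends in contradiction.

UNSATISFIABLE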